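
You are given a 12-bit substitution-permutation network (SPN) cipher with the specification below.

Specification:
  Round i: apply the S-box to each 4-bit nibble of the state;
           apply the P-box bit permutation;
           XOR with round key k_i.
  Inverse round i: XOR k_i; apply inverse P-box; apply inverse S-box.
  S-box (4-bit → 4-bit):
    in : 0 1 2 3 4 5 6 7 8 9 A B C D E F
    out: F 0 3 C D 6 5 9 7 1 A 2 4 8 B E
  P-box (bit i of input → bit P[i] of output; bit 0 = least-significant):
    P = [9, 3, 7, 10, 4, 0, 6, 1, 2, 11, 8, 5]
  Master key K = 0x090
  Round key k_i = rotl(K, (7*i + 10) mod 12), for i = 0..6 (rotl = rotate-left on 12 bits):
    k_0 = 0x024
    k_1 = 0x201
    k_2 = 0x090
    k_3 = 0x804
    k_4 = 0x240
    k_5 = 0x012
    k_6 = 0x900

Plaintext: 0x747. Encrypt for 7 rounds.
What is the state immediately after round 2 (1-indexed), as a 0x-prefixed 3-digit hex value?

0x14C

s_0 = plaintext = 0x747
s_1 = Round(s_0, k_0) = 0x652
s_2 = Round(s_1, k_1) = 0x14C
s_3 = Round(s_2, k_2) = 0x042
s_4 = Round(s_3, k_3) = 0x37A
s_5 = Round(s_4, k_4) = 0x77A
s_6 = Round(s_5, k_5) = 0x42C
s_7 = Round(s_6, k_6) = 0x8B5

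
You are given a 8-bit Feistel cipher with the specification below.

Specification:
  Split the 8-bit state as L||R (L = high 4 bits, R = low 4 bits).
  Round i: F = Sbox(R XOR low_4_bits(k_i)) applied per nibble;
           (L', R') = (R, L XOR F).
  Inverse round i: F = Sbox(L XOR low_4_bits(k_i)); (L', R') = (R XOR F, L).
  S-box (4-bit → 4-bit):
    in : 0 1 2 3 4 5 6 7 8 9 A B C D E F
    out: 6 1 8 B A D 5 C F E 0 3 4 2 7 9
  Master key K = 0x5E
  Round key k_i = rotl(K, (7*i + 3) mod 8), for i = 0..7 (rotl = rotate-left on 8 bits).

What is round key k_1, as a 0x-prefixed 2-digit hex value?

K = 0x5E
k_0 = rotl(K, (7*0+3) mod 8) = rotl(K, 3) = 0xF2
k_1 = rotl(K, (7*1+3) mod 8) = rotl(K, 2) = 0x79

0x79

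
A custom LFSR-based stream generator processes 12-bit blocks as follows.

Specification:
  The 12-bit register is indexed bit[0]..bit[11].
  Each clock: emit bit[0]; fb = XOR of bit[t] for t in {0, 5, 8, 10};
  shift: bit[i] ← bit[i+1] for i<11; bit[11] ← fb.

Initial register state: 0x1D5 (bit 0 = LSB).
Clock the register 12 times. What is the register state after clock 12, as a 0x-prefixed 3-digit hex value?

reg_0 = 0x1D5
clock 1: out=1, reg = 0x0EA
clock 2: out=0, reg = 0x875
clock 3: out=1, reg = 0x43A
clock 4: out=0, reg = 0x21D
clock 5: out=1, reg = 0x90E
clock 6: out=0, reg = 0xC87
clock 7: out=1, reg = 0x643
clock 8: out=1, reg = 0x321
clock 9: out=1, reg = 0x990
clock 10: out=0, reg = 0xCC8
clock 11: out=0, reg = 0xE64
clock 12: out=0, reg = 0x732

0x732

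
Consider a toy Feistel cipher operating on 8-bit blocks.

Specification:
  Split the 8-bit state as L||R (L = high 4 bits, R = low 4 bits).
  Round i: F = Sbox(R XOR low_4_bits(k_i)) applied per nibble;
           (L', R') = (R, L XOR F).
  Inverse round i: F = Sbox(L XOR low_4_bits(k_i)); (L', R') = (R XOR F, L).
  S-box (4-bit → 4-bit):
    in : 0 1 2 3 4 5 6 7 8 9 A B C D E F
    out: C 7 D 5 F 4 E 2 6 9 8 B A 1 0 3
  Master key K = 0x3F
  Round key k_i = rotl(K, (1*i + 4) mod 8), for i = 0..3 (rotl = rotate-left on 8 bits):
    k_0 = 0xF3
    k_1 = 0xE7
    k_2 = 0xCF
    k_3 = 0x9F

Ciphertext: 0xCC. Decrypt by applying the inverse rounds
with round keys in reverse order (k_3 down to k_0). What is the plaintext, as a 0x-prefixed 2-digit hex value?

0x2D

s_0 = ciphertext = 0xCC
s_1 = InvRound(s_0, k_3) = 0x9C
s_2 = InvRound(s_1, k_2) = 0x29
s_3 = InvRound(s_2, k_1) = 0xD2
s_4 = InvRound(s_3, k_0) = 0x2D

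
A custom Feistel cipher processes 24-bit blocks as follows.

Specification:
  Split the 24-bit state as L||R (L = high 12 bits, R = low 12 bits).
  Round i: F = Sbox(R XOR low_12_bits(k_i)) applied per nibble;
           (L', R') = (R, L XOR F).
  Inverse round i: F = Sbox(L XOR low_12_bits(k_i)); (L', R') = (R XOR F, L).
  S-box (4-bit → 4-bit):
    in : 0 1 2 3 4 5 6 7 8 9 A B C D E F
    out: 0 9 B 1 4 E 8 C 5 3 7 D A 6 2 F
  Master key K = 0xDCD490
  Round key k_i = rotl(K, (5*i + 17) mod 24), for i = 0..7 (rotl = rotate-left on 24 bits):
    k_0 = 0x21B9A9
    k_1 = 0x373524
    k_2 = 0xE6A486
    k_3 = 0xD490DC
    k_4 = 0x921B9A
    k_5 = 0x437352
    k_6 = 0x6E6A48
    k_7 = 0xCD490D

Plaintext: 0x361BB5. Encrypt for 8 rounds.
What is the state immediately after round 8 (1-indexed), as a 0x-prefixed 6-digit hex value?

s_0 = plaintext = 0x361BB5
s_1 = Round(s_0, k_0) = 0xBB58FB
s_2 = Round(s_1, k_1) = 0x8FBDDA
s_3 = Round(s_2, k_2) = 0xDDAB11
s_4 = Round(s_3, k_3) = 0xB1107C
s_5 = Round(s_4, k_4) = 0x07C639
s_6 = Round(s_5, k_5) = 0x639EF1
s_7 = Round(s_6, k_6) = 0xEF12EA
s_8 = Round(s_7, k_7) = 0x2EA3DD

0x2EA3DD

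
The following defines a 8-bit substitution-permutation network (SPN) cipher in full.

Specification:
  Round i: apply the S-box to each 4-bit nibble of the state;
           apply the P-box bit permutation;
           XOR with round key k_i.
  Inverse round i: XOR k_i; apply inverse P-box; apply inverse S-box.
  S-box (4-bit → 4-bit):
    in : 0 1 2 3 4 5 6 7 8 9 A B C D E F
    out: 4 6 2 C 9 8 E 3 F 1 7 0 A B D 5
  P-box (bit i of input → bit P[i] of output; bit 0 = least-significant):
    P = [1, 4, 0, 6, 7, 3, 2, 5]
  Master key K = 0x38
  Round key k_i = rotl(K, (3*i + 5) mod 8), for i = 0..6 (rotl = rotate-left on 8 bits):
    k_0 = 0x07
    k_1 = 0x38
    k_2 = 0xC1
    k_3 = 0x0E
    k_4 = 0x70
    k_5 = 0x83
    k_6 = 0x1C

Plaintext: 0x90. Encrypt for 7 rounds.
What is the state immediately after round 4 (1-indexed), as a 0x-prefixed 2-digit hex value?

s_0 = plaintext = 0x90
s_1 = Round(s_0, k_0) = 0x86
s_2 = Round(s_1, k_1) = 0xC5
s_3 = Round(s_2, k_2) = 0xA9
s_4 = Round(s_3, k_3) = 0x80
s_5 = Round(s_4, k_4) = 0xDD
s_6 = Round(s_5, k_5) = 0x79
s_7 = Round(s_6, k_6) = 0x96

0x80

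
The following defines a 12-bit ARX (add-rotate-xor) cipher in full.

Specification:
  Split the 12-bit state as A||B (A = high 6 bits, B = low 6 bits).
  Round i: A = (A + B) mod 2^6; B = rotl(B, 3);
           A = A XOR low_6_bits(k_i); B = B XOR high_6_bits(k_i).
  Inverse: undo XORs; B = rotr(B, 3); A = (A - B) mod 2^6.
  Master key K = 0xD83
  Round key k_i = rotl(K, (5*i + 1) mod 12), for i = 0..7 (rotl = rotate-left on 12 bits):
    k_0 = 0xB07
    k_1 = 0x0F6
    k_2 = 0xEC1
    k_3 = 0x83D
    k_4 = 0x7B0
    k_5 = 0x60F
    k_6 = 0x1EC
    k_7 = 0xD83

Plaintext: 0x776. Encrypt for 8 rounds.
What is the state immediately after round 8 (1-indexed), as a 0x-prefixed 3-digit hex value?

0x18A

s_0 = plaintext = 0x776
s_1 = Round(s_0, k_0) = 0x51A
s_2 = Round(s_1, k_1) = 0x610
s_3 = Round(s_2, k_2) = 0xA79
s_4 = Round(s_3, k_3) = 0x7EF
s_5 = Round(s_4, k_4) = 0xFA3
s_6 = Round(s_5, k_5) = 0xB84
s_7 = Round(s_6, k_6) = 0x7A7
s_8 = Round(s_7, k_7) = 0x18A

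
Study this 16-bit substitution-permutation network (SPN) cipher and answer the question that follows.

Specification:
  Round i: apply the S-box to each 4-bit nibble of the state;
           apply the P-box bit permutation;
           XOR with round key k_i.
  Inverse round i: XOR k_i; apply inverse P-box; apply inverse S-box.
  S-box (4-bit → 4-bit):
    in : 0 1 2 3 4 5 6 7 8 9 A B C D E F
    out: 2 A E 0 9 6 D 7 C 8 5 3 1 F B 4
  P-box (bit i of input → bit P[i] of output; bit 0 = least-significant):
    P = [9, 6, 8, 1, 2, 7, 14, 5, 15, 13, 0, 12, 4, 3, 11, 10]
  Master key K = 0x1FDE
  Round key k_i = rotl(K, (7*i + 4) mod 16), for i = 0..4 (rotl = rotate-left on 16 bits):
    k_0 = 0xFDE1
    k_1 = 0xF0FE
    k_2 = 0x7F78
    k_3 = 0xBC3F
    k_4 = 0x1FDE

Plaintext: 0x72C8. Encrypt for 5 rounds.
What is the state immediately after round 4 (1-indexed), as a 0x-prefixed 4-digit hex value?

0xCDF3

s_0 = plaintext = 0x72C8
s_1 = Round(s_0, k_0) = 0xC4FE
s_2 = Round(s_1, k_1) = 0x22AC
s_3 = Round(s_2, k_2) = 0x0175
s_4 = Round(s_3, k_3) = 0xCDF3
s_5 = Round(s_4, k_4) = 0xEFCF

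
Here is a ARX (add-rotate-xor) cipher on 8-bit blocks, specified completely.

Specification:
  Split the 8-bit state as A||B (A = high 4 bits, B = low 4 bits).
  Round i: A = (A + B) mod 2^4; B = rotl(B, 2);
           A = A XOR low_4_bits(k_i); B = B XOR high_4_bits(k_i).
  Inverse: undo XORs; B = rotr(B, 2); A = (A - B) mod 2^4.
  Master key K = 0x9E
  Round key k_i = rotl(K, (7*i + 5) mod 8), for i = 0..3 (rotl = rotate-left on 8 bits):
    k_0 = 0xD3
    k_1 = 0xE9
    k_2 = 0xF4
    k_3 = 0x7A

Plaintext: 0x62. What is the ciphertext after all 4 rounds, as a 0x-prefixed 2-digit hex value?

s_0 = plaintext = 0x62
s_1 = Round(s_0, k_0) = 0xB5
s_2 = Round(s_1, k_1) = 0x9B
s_3 = Round(s_2, k_2) = 0x01
s_4 = Round(s_3, k_3) = 0xB3

0xB3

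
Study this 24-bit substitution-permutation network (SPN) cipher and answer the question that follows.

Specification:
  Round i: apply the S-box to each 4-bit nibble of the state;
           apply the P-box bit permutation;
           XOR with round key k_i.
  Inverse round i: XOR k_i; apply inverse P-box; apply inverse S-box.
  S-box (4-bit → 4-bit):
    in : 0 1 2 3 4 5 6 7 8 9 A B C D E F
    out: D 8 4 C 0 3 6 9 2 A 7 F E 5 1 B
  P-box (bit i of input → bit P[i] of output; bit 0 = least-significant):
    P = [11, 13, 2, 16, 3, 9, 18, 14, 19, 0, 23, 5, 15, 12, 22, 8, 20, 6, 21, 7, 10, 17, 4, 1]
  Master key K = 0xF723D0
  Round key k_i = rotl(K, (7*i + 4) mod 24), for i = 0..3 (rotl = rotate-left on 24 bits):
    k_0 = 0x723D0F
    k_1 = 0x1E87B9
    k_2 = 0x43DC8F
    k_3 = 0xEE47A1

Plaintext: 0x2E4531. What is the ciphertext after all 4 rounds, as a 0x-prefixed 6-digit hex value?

0xC7FC61

s_0 = plaintext = 0x2E4531
s_1 = Round(s_0, k_0) = 0x6F7D1E
s_2 = Round(s_1, k_1) = 0x844E69
s_3 = Round(s_2, k_2) = 0x4CFE8F
s_4 = Round(s_3, k_3) = 0xC7FC61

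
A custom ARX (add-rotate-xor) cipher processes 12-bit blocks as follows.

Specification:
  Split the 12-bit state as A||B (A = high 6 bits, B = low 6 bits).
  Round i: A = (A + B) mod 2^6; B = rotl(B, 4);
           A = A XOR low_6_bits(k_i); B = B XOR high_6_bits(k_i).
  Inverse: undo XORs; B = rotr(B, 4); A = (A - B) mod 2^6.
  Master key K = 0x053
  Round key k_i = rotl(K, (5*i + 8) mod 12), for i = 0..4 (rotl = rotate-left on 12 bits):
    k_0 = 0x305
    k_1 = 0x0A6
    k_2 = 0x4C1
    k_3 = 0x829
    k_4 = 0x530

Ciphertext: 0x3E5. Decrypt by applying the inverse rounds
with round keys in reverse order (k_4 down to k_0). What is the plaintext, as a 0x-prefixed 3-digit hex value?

0x6DD

s_0 = ciphertext = 0x3E5
s_1 = InvRound(s_0, k_4) = 0xE07
s_2 = InvRound(s_1, k_3) = 0xCDE
s_3 = InvRound(s_2, k_2) = 0xFB4
s_4 = InvRound(s_3, k_1) = 0xF5B
s_5 = InvRound(s_4, k_0) = 0x6DD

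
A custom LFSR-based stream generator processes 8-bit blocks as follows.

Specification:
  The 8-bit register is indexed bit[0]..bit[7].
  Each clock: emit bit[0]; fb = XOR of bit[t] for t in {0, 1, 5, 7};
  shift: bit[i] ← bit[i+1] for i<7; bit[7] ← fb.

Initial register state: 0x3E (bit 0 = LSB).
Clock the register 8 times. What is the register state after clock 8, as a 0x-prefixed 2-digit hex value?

reg_0 = 0x3E
clock 1: out=0, reg = 0x1F
clock 2: out=1, reg = 0x0F
clock 3: out=1, reg = 0x07
clock 4: out=1, reg = 0x03
clock 5: out=1, reg = 0x01
clock 6: out=1, reg = 0x80
clock 7: out=0, reg = 0xC0
clock 8: out=0, reg = 0xE0

0xE0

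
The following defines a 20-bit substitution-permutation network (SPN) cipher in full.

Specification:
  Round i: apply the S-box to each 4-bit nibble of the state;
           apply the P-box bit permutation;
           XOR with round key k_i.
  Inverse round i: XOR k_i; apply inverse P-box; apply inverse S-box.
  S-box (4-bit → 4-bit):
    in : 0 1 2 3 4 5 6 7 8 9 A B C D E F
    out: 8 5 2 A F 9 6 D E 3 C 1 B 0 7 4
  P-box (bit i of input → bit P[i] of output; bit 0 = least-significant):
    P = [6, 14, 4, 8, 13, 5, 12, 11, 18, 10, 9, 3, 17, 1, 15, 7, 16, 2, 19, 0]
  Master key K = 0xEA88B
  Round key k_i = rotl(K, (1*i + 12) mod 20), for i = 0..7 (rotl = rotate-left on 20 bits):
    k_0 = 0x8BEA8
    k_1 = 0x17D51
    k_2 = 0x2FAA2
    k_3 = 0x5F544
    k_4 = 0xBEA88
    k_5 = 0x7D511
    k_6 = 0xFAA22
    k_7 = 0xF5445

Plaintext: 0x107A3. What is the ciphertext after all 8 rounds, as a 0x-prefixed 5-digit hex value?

0xC8DEB

s_0 = plaintext = 0x107A3
s_1 = Round(s_0, k_0) = 0x5E520
s_2 = Round(s_1, k_1) = 0x6FC7A
s_3 = Round(s_2, k_2) = 0xE47BE
s_4 = Round(s_3, k_3) = 0xA179A
s_5 = Round(s_4, k_4) = 0x549B1
s_6 = Round(s_5, k_5) = 0x071C2
s_7 = Round(s_6, k_6) = 0x94083
s_8 = Round(s_7, k_7) = 0xC8DEB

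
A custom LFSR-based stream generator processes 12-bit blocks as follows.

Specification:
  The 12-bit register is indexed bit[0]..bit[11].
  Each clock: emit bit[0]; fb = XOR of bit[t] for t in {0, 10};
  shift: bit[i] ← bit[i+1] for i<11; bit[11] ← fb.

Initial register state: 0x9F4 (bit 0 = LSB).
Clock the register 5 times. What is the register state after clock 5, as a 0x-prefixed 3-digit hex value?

0x74F

reg_0 = 0x9F4
clock 1: out=0, reg = 0x4FA
clock 2: out=0, reg = 0xA7D
clock 3: out=1, reg = 0xD3E
clock 4: out=0, reg = 0xE9F
clock 5: out=1, reg = 0x74F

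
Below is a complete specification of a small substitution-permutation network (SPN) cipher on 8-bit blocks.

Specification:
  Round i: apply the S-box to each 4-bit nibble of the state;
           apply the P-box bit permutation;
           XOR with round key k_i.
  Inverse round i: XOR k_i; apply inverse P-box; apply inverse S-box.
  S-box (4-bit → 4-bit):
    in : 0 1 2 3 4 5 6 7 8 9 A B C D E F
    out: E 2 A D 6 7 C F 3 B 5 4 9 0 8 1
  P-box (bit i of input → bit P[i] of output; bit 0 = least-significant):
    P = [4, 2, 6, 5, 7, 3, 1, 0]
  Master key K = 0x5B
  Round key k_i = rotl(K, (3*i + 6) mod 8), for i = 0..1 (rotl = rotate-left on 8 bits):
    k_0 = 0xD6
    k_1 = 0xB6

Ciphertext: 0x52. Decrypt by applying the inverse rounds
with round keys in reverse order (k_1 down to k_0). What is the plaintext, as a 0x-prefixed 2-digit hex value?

s_0 = ciphertext = 0x52
s_1 = InvRound(s_0, k_1) = 0xF0
s_2 = InvRound(s_1, k_0) = 0xB2

0xB2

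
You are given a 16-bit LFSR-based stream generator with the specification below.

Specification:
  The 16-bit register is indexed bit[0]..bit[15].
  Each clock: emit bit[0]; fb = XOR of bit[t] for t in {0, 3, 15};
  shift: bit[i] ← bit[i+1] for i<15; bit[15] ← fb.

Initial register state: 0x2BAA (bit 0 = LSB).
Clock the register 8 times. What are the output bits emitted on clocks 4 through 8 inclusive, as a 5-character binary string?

reg_0 = 0x2BAA
clock 1: out=0, reg = 0x95D5
clock 2: out=1, reg = 0x4AEA
clock 3: out=0, reg = 0xA575
clock 4: out=1, reg = 0x52BA
clock 5: out=0, reg = 0xA95D
clock 6: out=1, reg = 0xD4AE
clock 7: out=0, reg = 0x6A57
clock 8: out=1, reg = 0xB52B

10101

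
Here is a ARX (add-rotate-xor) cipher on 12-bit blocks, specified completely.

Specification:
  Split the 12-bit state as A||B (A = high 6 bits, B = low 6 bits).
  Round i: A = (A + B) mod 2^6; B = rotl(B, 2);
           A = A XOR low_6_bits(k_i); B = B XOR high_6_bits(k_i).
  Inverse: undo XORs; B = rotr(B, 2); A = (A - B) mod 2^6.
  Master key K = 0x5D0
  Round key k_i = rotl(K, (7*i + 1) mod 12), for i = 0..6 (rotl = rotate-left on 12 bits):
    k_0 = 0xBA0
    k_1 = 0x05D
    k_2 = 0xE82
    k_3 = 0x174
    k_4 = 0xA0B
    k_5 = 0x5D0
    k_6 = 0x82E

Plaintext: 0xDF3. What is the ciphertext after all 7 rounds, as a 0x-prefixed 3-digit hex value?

0xB28

s_0 = plaintext = 0xDF3
s_1 = Round(s_0, k_0) = 0x2A1
s_2 = Round(s_1, k_1) = 0xD87
s_3 = Round(s_2, k_2) = 0xFE6
s_4 = Round(s_3, k_3) = 0x45F
s_5 = Round(s_4, k_4) = 0xED5
s_6 = Round(s_5, k_5) = 0x002
s_7 = Round(s_6, k_6) = 0xB28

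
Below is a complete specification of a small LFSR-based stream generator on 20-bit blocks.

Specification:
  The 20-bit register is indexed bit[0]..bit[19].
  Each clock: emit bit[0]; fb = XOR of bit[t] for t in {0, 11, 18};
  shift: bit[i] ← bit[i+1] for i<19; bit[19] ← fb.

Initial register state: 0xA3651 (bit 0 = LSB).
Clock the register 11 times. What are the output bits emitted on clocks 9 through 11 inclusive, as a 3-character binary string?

reg_0 = 0xA3651
clock 1: out=1, reg = 0xD1B28
clock 2: out=0, reg = 0x68D94
clock 3: out=0, reg = 0x346CA
clock 4: out=0, reg = 0x1A365
clock 5: out=1, reg = 0x8D1B2
clock 6: out=0, reg = 0x468D9
clock 7: out=1, reg = 0xA346C
clock 8: out=0, reg = 0x51A36
clock 9: out=0, reg = 0x28D1B
clock 10: out=1, reg = 0x1468D
clock 11: out=1, reg = 0x8A346

011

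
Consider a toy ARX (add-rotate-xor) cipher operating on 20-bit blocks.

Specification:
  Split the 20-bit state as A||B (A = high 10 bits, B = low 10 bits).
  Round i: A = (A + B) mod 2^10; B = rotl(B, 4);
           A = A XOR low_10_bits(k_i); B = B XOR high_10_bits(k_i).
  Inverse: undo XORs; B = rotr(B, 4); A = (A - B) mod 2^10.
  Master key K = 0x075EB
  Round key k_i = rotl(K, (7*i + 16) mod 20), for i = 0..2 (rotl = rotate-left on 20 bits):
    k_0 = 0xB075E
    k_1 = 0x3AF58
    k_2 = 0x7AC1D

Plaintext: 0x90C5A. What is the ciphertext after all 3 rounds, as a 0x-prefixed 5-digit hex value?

0x5F380

s_0 = plaintext = 0x90C5A
s_1 = Round(s_0, k_0) = 0x70F60
s_2 = Round(s_1, k_1) = 0x9EEE6
s_3 = Round(s_2, k_2) = 0x5F380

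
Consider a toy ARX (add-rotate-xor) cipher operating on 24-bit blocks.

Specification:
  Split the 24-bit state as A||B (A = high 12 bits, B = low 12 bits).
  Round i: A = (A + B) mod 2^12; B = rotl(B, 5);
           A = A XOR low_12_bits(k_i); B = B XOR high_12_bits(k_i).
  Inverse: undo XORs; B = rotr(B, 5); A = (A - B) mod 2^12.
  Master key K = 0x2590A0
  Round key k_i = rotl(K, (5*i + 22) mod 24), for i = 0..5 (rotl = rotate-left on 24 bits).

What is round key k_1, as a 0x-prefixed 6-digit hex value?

0x2C8501

K = 0x2590A0
k_0 = rotl(K, (5*0+22) mod 24) = rotl(K, 22) = 0x096428
k_1 = rotl(K, (5*1+22) mod 24) = rotl(K, 3) = 0x2C8501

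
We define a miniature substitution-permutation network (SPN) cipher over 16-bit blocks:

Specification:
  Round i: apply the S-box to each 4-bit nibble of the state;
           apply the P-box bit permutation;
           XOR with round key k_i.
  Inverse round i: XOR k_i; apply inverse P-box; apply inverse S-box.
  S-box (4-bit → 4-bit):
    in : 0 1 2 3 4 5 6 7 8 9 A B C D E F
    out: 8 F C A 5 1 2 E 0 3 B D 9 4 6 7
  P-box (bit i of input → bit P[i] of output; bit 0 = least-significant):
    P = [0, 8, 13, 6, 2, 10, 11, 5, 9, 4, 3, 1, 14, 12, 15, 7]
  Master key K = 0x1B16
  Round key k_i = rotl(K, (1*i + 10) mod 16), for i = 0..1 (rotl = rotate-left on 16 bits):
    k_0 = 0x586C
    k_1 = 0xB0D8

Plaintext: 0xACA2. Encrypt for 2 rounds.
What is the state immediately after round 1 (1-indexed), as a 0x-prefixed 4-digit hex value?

0x2E8A

s_0 = plaintext = 0xACA2
s_1 = Round(s_0, k_0) = 0x2E8A
s_2 = Round(s_1, k_1) = 0x3101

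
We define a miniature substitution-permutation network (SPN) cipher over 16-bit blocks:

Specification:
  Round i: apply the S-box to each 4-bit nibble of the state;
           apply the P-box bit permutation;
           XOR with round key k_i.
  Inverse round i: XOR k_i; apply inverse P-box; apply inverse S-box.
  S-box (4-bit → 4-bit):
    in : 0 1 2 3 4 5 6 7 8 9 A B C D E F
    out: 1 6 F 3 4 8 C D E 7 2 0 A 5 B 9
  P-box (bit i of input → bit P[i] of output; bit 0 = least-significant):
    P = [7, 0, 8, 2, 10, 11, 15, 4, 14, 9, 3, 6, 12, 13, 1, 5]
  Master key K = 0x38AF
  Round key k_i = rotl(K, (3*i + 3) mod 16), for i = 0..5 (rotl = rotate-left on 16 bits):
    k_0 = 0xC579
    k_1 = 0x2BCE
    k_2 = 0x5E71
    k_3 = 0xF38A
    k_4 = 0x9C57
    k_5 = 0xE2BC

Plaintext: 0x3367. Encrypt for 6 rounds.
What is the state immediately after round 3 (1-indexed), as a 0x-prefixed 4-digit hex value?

s_0 = plaintext = 0x3367
s_1 = Round(s_0, k_0) = 0x36ED
s_2 = Round(s_1, k_1) = 0x1616
s_3 = Round(s_2, k_2) = 0xF73F
s_4 = Round(s_3, k_3) = 0xAF66
s_5 = Round(s_4, k_4) = 0x7D03
s_6 = Round(s_5, k_5) = 0xB617

0xF73F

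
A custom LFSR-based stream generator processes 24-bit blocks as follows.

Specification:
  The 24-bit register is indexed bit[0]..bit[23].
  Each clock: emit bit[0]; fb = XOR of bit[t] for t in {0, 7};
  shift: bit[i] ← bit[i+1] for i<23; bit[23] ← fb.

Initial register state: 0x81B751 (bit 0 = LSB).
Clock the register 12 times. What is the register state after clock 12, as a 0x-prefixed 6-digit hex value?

0x43F81B

reg_0 = 0x81B751
clock 1: out=1, reg = 0xC0DBA8
clock 2: out=0, reg = 0xE06DD4
clock 3: out=0, reg = 0xF036EA
clock 4: out=0, reg = 0xF81B75
clock 5: out=1, reg = 0xFC0DBA
clock 6: out=0, reg = 0xFE06DD
clock 7: out=1, reg = 0x7F036E
clock 8: out=0, reg = 0x3F81B7
clock 9: out=1, reg = 0x1FC0DB
clock 10: out=1, reg = 0x0FE06D
clock 11: out=1, reg = 0x87F036
clock 12: out=0, reg = 0x43F81B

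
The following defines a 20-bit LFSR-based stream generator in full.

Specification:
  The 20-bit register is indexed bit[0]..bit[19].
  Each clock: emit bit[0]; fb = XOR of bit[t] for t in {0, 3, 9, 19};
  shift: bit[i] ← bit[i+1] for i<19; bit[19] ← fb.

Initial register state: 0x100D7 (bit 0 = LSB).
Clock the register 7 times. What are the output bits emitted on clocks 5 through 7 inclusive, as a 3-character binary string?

reg_0 = 0x100D7
clock 1: out=1, reg = 0x8806B
clock 2: out=1, reg = 0xC4035
clock 3: out=1, reg = 0x6201A
clock 4: out=0, reg = 0xB100D
clock 5: out=1, reg = 0xD8806
clock 6: out=0, reg = 0xEC403
clock 7: out=1, reg = 0x76201

101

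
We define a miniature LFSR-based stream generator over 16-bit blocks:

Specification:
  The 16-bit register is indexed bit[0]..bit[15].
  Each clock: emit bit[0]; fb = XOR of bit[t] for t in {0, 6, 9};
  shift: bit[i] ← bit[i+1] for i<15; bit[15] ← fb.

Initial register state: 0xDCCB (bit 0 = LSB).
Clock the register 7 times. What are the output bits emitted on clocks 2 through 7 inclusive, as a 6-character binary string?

reg_0 = 0xDCCB
clock 1: out=1, reg = 0x6E65
clock 2: out=1, reg = 0xB732
clock 3: out=0, reg = 0xDB99
clock 4: out=1, reg = 0x6DCC
clock 5: out=0, reg = 0xB6E6
clock 6: out=0, reg = 0x5B73
clock 7: out=1, reg = 0xADB9

101001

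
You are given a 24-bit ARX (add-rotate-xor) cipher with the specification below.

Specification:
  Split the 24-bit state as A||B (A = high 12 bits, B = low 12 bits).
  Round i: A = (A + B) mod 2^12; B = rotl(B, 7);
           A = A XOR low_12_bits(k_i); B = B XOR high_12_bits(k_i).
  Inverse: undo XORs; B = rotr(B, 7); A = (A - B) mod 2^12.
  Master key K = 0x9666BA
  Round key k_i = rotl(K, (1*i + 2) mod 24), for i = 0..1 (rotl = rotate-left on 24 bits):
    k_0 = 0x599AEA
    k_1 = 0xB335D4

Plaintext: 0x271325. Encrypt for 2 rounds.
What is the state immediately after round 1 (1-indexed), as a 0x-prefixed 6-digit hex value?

0xF7C700

s_0 = plaintext = 0x271325
s_1 = Round(s_0, k_0) = 0xF7C700
s_2 = Round(s_1, k_1) = 0x3A8B0B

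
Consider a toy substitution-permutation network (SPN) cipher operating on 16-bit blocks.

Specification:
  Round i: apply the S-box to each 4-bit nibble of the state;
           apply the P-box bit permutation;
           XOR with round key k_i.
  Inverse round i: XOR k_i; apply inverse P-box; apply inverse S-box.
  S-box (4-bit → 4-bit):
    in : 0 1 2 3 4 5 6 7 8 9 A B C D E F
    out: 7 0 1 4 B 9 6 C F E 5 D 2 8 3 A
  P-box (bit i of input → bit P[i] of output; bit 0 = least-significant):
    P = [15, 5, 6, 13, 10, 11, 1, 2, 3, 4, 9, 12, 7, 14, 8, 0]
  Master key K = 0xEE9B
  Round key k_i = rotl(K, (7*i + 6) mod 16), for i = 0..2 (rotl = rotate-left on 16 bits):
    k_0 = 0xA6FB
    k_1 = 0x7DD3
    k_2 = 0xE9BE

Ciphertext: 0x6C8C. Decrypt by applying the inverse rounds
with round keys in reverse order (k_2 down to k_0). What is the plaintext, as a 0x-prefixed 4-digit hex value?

0xD5FF

s_0 = ciphertext = 0x6C8C
s_1 = InvRound(s_0, k_2) = 0x3CAE
s_2 = InvRound(s_1, k_1) = 0x9ED6
s_3 = InvRound(s_2, k_0) = 0xD5FF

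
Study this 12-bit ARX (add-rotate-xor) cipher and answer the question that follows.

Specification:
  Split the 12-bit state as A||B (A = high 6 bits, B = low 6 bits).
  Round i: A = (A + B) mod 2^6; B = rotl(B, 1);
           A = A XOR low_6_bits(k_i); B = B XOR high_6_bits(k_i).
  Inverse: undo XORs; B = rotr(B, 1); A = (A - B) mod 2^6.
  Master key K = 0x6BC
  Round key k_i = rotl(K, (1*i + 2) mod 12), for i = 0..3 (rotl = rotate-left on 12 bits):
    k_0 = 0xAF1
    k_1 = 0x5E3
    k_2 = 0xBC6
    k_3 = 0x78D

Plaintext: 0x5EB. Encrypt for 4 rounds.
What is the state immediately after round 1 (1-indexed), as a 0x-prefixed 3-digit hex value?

0xCFC

s_0 = plaintext = 0x5EB
s_1 = Round(s_0, k_0) = 0xCFC
s_2 = Round(s_1, k_1) = 0x32E
s_3 = Round(s_2, k_2) = 0xF32
s_4 = Round(s_3, k_3) = 0x8FB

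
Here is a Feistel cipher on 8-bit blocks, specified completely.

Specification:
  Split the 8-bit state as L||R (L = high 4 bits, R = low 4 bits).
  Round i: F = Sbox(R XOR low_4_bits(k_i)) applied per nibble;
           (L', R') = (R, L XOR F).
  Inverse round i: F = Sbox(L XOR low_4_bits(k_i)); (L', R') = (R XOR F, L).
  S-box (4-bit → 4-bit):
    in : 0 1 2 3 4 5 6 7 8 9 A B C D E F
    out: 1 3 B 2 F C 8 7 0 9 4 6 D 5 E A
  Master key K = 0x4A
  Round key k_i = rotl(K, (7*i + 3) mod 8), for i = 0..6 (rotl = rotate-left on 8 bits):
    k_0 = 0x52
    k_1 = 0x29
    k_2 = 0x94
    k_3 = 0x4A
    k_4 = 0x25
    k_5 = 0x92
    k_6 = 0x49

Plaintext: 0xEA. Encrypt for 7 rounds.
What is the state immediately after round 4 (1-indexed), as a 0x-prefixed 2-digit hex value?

s_0 = plaintext = 0xEA
s_1 = Round(s_0, k_0) = 0xAE
s_2 = Round(s_1, k_1) = 0xED
s_3 = Round(s_2, k_2) = 0xD7
s_4 = Round(s_3, k_3) = 0x78
s_5 = Round(s_4, k_4) = 0x82
s_6 = Round(s_5, k_5) = 0x29
s_7 = Round(s_6, k_6) = 0x93

0x78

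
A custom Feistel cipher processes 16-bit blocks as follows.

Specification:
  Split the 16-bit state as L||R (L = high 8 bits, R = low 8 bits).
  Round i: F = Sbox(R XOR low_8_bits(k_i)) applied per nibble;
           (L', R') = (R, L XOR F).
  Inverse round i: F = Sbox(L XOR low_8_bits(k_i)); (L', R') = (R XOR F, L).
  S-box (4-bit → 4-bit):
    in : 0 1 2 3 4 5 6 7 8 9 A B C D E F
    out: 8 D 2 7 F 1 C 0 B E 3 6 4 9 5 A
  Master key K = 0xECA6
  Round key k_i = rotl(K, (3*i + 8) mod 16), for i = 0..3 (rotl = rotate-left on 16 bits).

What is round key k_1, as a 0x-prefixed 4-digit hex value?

K = 0xECA6
k_0 = rotl(K, (3*0+8) mod 16) = rotl(K, 8) = 0xA6EC
k_1 = rotl(K, (3*1+8) mod 16) = rotl(K, 11) = 0x3765

0x3765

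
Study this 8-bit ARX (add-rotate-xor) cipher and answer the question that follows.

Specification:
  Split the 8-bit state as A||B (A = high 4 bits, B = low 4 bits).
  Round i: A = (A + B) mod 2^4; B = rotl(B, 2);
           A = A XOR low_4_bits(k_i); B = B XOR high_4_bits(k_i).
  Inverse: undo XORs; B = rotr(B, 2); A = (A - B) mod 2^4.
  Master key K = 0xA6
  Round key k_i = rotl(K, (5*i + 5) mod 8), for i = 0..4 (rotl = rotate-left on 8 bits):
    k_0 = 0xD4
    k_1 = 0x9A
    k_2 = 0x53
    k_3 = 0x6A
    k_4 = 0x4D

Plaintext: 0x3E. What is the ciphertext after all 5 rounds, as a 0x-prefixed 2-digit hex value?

0xD8

s_0 = plaintext = 0x3E
s_1 = Round(s_0, k_0) = 0x56
s_2 = Round(s_1, k_1) = 0x10
s_3 = Round(s_2, k_2) = 0x25
s_4 = Round(s_3, k_3) = 0xD3
s_5 = Round(s_4, k_4) = 0xD8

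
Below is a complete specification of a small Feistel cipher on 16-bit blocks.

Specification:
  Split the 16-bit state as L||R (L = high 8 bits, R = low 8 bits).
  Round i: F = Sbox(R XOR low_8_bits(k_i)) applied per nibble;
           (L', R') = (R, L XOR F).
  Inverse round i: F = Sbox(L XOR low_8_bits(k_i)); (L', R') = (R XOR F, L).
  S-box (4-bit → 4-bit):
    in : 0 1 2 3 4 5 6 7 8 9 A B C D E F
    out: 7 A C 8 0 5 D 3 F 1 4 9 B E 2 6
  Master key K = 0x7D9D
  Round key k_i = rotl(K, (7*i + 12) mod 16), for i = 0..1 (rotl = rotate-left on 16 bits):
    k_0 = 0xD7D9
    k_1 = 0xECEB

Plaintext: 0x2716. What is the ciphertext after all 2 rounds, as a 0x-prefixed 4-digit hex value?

s_0 = plaintext = 0x2716
s_1 = Round(s_0, k_0) = 0x1691
s_2 = Round(s_1, k_1) = 0x9122

0x9122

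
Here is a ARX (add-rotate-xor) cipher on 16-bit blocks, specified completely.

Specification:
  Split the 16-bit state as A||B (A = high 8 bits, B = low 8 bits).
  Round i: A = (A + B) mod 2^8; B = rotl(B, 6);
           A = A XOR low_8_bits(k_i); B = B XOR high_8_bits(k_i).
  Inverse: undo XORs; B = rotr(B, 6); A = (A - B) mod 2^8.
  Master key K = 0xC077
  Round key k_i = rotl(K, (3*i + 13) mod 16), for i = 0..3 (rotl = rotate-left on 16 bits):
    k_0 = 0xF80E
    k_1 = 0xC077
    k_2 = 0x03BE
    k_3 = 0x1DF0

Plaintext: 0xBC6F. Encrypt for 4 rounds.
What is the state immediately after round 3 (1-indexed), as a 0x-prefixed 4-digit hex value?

s_0 = plaintext = 0xBC6F
s_1 = Round(s_0, k_0) = 0x2523
s_2 = Round(s_1, k_1) = 0x3F08
s_3 = Round(s_2, k_2) = 0xF901
s_4 = Round(s_3, k_3) = 0x0A5D

0xF901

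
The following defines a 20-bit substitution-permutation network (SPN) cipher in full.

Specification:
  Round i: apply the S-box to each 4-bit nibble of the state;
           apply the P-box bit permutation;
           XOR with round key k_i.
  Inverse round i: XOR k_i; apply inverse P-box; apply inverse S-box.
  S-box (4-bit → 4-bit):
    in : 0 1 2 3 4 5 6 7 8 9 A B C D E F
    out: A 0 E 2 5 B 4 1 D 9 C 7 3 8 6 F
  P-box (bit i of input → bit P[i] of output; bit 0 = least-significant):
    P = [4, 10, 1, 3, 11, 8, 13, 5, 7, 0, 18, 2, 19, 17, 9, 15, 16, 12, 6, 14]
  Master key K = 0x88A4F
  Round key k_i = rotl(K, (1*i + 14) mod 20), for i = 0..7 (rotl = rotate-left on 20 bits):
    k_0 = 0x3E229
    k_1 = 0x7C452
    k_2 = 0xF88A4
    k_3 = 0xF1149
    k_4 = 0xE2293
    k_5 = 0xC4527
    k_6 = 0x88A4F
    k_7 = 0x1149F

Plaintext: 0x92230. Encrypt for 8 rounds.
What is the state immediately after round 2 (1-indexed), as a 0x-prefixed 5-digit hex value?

0x467A5

s_0 = plaintext = 0x92230
s_1 = Round(s_0, k_0) = 0x42524
s_2 = Round(s_1, k_1) = 0x467A5
s_3 = Round(s_2, k_2) = 0xEAE5C
s_4 = Round(s_3, k_3) = 0xB8E38
s_5 = Round(s_4, k_4) = 0x3B1C8
s_6 = Round(s_5, k_5) = 0x65E3D
s_7 = Round(s_6, k_6) = 0x60B06
s_8 = Round(s_7, k_7) = 0x7957C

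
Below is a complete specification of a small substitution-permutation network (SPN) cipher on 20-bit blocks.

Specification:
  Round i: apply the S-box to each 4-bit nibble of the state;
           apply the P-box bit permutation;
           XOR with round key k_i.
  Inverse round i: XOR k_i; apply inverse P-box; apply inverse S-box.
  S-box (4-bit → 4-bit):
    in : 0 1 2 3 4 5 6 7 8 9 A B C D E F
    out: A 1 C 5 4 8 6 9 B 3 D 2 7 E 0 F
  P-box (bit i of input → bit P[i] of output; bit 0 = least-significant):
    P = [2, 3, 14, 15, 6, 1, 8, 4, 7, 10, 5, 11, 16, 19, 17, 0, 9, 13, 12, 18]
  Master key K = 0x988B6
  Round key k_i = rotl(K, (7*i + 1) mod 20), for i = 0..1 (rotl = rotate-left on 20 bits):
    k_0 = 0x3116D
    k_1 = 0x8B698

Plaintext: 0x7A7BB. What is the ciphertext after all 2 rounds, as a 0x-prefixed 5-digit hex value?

s_0 = plaintext = 0x7A7BB
s_1 = Round(s_0, k_0) = 0x41BE6
s_2 = Round(s_1, k_1) = 0x9E290

0x9E290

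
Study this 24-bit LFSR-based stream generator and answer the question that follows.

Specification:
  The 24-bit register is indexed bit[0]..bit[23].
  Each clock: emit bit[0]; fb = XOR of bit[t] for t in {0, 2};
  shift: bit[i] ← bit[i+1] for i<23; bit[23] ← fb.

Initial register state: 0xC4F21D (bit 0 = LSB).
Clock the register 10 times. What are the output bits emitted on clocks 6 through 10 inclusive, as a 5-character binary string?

reg_0 = 0xC4F21D
clock 1: out=1, reg = 0x62790E
clock 2: out=0, reg = 0xB13C87
clock 3: out=1, reg = 0x589E43
clock 4: out=1, reg = 0xAC4F21
clock 5: out=1, reg = 0xD62790
clock 6: out=0, reg = 0x6B13C8
clock 7: out=0, reg = 0x3589E4
clock 8: out=0, reg = 0x9AC4F2
clock 9: out=0, reg = 0x4D6279
clock 10: out=1, reg = 0xA6B13C

00001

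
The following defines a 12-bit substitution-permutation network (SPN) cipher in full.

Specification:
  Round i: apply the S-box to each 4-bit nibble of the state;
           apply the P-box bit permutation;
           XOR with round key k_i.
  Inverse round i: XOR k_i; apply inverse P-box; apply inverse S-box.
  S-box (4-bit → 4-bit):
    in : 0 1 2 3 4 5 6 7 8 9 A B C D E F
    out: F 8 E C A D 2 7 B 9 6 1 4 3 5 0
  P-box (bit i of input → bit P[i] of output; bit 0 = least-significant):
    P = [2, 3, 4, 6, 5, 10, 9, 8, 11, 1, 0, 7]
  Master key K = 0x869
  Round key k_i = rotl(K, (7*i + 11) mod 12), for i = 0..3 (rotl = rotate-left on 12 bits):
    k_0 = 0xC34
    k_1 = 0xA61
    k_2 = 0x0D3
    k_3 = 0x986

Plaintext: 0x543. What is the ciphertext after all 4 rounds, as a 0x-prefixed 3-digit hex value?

s_0 = plaintext = 0x543
s_1 = Round(s_0, k_0) = 0x1E5
s_2 = Round(s_1, k_1) = 0x895
s_3 = Round(s_2, k_2) = 0x925
s_4 = Round(s_3, k_3) = 0x652

0x652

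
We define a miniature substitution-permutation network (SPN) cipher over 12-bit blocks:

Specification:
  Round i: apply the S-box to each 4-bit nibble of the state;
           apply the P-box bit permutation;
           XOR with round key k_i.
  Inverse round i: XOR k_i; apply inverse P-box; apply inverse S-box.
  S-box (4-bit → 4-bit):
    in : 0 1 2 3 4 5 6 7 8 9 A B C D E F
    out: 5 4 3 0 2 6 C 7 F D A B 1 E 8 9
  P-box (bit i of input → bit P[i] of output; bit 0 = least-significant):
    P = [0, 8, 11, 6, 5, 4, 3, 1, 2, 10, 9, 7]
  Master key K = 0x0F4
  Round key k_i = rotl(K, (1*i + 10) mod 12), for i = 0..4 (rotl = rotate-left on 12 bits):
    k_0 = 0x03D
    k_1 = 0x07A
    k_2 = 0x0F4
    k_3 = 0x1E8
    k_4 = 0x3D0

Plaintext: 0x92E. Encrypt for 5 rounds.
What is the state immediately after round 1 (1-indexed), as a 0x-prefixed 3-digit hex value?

0x2C9

s_0 = plaintext = 0x92E
s_1 = Round(s_0, k_0) = 0x2C9
s_2 = Round(s_1, k_1) = 0xC1F
s_3 = Round(s_2, k_2) = 0x0B9
s_4 = Round(s_3, k_3) = 0xB9F
s_5 = Round(s_4, k_4) = 0x73F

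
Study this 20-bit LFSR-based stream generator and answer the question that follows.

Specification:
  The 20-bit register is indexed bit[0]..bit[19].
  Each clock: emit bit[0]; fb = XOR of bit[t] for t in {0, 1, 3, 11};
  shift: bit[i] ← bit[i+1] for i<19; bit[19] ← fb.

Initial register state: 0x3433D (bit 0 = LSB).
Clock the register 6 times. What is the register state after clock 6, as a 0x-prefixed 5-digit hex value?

reg_0 = 0x3433D
clock 1: out=1, reg = 0x1A19E
clock 2: out=0, reg = 0x0D0CF
clock 3: out=1, reg = 0x86867
clock 4: out=1, reg = 0xC3433
clock 5: out=1, reg = 0x61A19
clock 6: out=1, reg = 0xB0D0C

0xB0D0C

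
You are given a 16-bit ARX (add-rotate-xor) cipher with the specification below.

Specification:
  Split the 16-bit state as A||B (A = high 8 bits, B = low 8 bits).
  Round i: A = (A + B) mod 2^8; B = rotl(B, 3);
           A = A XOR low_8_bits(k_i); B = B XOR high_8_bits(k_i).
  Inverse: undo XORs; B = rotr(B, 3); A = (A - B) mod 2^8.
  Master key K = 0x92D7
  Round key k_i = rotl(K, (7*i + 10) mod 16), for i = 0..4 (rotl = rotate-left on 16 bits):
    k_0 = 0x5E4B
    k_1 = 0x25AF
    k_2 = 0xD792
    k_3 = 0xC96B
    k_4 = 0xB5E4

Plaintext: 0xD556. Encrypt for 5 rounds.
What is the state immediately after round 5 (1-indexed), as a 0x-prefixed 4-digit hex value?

s_0 = plaintext = 0xD556
s_1 = Round(s_0, k_0) = 0x60EC
s_2 = Round(s_1, k_1) = 0xE342
s_3 = Round(s_2, k_2) = 0xB7C5
s_4 = Round(s_3, k_3) = 0x17E7
s_5 = Round(s_4, k_4) = 0x1A8A

0x1A8A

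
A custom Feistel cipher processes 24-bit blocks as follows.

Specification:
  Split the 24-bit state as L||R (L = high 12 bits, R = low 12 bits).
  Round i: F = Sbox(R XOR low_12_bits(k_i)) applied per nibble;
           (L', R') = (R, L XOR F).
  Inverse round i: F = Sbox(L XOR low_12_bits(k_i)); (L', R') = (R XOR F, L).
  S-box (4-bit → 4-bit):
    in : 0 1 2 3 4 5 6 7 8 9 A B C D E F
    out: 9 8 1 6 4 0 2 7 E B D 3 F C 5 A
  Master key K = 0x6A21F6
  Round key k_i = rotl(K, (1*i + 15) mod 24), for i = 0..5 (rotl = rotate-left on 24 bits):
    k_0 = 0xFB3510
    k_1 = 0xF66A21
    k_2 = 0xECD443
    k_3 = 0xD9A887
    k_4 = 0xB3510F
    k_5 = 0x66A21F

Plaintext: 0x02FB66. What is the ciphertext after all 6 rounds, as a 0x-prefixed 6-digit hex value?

s_0 = plaintext = 0x02FB66
s_1 = Round(s_0, k_0) = 0xB6655D
s_2 = Round(s_1, k_1) = 0x55D119
s_3 = Round(s_2, k_2) = 0x119550
s_4 = Round(s_3, k_3) = 0x550DDE
s_5 = Round(s_4, k_4) = 0xDDEA98
s_6 = Round(s_5, k_5) = 0xA98339

0xA98339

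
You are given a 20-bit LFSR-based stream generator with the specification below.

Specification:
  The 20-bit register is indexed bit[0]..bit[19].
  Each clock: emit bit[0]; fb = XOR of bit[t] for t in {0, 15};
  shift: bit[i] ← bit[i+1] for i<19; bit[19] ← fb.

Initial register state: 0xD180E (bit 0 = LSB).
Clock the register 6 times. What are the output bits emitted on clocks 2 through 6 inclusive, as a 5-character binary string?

11100

reg_0 = 0xD180E
clock 1: out=0, reg = 0x68C07
clock 2: out=1, reg = 0x34603
clock 3: out=1, reg = 0x9A301
clock 4: out=1, reg = 0x4D180
clock 5: out=0, reg = 0xA68C0
clock 6: out=0, reg = 0x53460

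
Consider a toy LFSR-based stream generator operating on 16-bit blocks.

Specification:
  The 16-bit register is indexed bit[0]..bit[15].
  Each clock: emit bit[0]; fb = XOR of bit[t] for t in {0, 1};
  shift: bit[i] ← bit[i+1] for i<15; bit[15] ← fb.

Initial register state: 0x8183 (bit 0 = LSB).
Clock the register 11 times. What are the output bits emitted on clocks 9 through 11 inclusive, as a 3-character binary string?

reg_0 = 0x8183
clock 1: out=1, reg = 0x40C1
clock 2: out=1, reg = 0xA060
clock 3: out=0, reg = 0x5030
clock 4: out=0, reg = 0x2818
clock 5: out=0, reg = 0x140C
clock 6: out=0, reg = 0x0A06
clock 7: out=0, reg = 0x8503
clock 8: out=1, reg = 0x4281
clock 9: out=1, reg = 0xA140
clock 10: out=0, reg = 0x50A0
clock 11: out=0, reg = 0x2850

100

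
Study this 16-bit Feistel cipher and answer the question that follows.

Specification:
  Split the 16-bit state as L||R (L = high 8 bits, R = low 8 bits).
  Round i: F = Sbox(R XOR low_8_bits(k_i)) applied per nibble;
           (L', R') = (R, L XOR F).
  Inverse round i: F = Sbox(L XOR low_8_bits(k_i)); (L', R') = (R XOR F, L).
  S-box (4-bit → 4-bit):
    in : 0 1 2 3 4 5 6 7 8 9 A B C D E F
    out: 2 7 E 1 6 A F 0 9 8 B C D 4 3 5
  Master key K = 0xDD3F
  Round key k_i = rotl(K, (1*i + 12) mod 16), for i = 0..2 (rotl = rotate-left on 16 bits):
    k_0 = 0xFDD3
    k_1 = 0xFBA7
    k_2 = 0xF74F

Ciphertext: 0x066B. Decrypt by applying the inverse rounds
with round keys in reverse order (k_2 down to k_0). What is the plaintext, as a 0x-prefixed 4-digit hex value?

0xF2B0

s_0 = ciphertext = 0x066B
s_1 = InvRound(s_0, k_2) = 0x0306
s_2 = InvRound(s_1, k_1) = 0xB003
s_3 = InvRound(s_2, k_0) = 0xF2B0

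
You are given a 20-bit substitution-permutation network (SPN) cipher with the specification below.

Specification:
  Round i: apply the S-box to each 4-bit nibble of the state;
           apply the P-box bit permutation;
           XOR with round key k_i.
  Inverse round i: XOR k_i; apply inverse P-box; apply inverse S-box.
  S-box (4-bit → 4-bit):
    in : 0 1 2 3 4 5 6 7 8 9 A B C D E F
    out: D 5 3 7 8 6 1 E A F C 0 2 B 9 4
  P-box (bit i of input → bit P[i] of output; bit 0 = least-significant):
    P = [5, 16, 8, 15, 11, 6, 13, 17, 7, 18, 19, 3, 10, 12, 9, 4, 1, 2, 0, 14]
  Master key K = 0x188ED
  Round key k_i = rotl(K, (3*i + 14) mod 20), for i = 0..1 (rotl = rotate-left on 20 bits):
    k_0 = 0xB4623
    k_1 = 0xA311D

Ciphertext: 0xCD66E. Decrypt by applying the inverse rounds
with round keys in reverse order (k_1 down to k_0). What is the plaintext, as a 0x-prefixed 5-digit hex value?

0x0AFDC

s_0 = ciphertext = 0xCD66E
s_1 = InvRound(s_0, k_1) = 0x00C70
s_2 = InvRound(s_1, k_0) = 0x0AFDC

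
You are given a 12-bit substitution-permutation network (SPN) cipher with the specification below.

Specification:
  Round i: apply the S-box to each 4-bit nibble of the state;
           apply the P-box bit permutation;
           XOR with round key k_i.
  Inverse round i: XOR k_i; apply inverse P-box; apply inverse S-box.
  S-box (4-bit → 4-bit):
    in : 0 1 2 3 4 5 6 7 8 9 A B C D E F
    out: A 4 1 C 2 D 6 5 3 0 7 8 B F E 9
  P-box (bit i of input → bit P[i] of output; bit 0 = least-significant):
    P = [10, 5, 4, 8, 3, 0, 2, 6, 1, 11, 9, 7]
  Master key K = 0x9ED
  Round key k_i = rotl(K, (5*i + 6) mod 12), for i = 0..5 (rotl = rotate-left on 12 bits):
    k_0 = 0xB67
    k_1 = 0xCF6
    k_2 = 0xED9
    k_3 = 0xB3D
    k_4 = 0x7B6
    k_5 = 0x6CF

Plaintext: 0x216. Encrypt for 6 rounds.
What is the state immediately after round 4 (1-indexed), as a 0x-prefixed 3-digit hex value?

0xA2A

s_0 = plaintext = 0x216
s_1 = Round(s_0, k_0) = 0xB51
s_2 = Round(s_1, k_1) = 0xC2A
s_3 = Round(s_2, k_2) = 0x263
s_4 = Round(s_3, k_3) = 0xA2A
s_5 = Round(s_4, k_4) = 0x98C
s_6 = Round(s_5, k_5) = 0x3E6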